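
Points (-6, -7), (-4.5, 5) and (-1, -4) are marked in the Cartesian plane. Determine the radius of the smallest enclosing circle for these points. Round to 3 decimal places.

6.047

Call the three points A, B, C in the order given.
Side lengths²: AB² = 146.25, AC² = 34, BC² = 93.25.
Since AB² = 146.25 ≥ 93.25 + 34 = 127.25, the angle opposite AB is not acute, so the smallest enclosing circle has AB as diameter.
Centre = midpoint of AB = (-5.25, -1), r² = 146.25/4 = 36.5625.
r = √(36.5625) ≈ 6.047.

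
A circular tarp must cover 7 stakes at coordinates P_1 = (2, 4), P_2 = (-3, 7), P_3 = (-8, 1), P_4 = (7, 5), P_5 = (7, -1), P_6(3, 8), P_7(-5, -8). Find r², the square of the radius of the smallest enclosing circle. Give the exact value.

39125/484

A smallest enclosing disk is always determined by at most three of the input points on its boundary.
The minimum enclosing circle is determined by three boundary points: P_4, P_6, P_7.
Their circumcentre is (-2/11, -9/22) with r² = 39125/484.
The farthest remaining point P_3 is at distance² 30545/484 ≤ 39125/484.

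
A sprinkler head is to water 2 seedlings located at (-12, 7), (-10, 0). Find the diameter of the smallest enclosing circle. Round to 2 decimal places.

7.28

The smallest circle enclosing two points has them as diameter endpoints.
Centre = midpoint = (-11, 3.5); r² = |(-12, 7)−(-10, 0)|²/4 = 53/4 = 13.25.
Diameter = 2r = 2√(13.25) ≈ 7.28.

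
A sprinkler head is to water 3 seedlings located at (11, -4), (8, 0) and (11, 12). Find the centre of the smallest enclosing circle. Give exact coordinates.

(11, 4)

Call the three points A, B, C in the order given.
Side lengths²: AB² = 25, AC² = 256, BC² = 153.
Since AC² = 256 ≥ 153 + 25 = 178, the angle opposite AC is not acute, so the smallest enclosing circle has AC as diameter.
Centre = midpoint of AC = (11, 4), r² = 256/4 = 64.
Centre = (11, 4).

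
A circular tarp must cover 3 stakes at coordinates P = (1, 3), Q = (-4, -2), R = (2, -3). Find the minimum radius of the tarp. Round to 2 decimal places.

3.74

Side lengths²: PQ² = 50, PR² = 37, QR² = 37.
Since PQ² = 50 < 37 + 37 = 74, the triangle is acute, so the smallest enclosing circle is the circumcircle.
Circumcentre = (-9/14, -5/14), r² = 1369/98.
r = √(1369/98) ≈ 3.74.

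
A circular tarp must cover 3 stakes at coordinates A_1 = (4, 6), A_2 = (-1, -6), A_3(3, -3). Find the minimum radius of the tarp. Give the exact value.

6.5

Side lengths²: A_1A_2² = 169, A_1A_3² = 82, A_2A_3² = 25.
Since A_1A_2² = 169 ≥ 82 + 25 = 107, the angle opposite A_1A_2 is not acute, so the smallest enclosing circle has A_1A_2 as diameter.
Centre = midpoint of A_1A_2 = (1.5, 0), r² = 169/4 = 42.25.
r = √(42.25) = 6.5.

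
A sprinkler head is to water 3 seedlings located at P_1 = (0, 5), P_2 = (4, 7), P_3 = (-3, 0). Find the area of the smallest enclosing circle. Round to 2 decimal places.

76.97

Side lengths²: P_1P_2² = 20, P_1P_3² = 34, P_2P_3² = 98.
Since P_2P_3² = 98 ≥ 34 + 20 = 54, the angle opposite P_2P_3 is not acute, so the smallest enclosing circle has P_2P_3 as diameter.
Centre = midpoint of P_2P_3 = (0.5, 3.5), r² = 98/4 = 24.5.
Area = π·r² = π·24.5 ≈ 76.97.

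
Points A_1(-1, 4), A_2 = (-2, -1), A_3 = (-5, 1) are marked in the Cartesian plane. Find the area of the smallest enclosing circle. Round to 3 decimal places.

22.964

Side lengths²: A_1A_2² = 26, A_1A_3² = 25, A_2A_3² = 13.
Since A_1A_2² = 26 < 25 + 13 = 38, the triangle is acute, so the smallest enclosing circle is the circumcircle.
Circumcentre = (-81/34, 57/34), r² = 4225/578.
Area = π·r² = π·4225/578 ≈ 22.964.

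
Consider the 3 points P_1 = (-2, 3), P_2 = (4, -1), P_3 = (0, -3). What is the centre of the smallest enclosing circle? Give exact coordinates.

Side lengths²: P_1P_2² = 52, P_1P_3² = 40, P_2P_3² = 20.
Since P_1P_2² = 52 < 40 + 20 = 60, the triangle is acute, so the smallest enclosing circle is the circumcircle.
Circumcentre = (5/7, 4/7), r² = 650/49.
Centre = (5/7, 4/7).

(5/7, 4/7)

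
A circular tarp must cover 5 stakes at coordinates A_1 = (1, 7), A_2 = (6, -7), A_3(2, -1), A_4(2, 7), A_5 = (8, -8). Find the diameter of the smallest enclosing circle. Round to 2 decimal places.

16.55

A smallest enclosing disk is always determined by at most three of the input points on its boundary.
The farthest pair is A_1–A_5 with squared distance 274. The circle on this segment as diameter has centre (4.5, -0.5) and r² = 274/4 = 68.5.
Check A_2: distance² to centre = 44.5 ≤ 68.5, so it lies inside.
All remaining points lie in this disk, and no smaller disk contains both endpoints, so this is the minimum enclosing circle.
Diameter = 2r = 2√(68.5) ≈ 16.55.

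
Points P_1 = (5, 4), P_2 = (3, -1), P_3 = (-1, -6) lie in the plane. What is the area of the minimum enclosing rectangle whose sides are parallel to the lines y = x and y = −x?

32

In coordinates u = x + y, v = x − y the rectangle is axis-aligned; the map (x,y)→(u,v) scales areas by 2.
u-values: 9, 2, -7; range = 9 − (-7) = 16.
v-values: 1, 4, 5; range = 5 − 1 = 4.
Area = (16 × 4) / 2 = 32.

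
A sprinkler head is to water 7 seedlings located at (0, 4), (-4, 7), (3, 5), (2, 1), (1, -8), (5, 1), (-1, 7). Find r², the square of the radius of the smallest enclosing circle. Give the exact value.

A smallest enclosing disk is always determined by at most three of the input points on its boundary.
The farthest pair is (-4, 7)–(1, -8) with squared distance 250. The circle on this segment as diameter has centre (-1.5, -0.5) and r² = 250/4 = 62.5.
Check (0, 4): distance² to centre = 22.5 ≤ 62.5, so it lies inside.
All remaining points lie in this disk, and no smaller disk contains both endpoints, so this is the minimum enclosing circle.

62.5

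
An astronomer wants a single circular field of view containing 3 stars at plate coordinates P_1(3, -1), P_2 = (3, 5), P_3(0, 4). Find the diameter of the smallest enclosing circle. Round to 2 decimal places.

6.15

Side lengths²: P_1P_2² = 36, P_1P_3² = 34, P_2P_3² = 10.
Since P_1P_2² = 36 < 34 + 10 = 44, the triangle is acute, so the smallest enclosing circle is the circumcircle.
Circumcentre = (7/3, 2), r² = 85/9.
Diameter = 2r = 2√(85/9) ≈ 6.15.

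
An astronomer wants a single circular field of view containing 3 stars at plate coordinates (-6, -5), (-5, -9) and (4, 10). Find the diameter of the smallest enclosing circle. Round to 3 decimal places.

21.024

Call the three points A, B, C in the order given.
Side lengths²: AB² = 17, AC² = 325, BC² = 442.
Since BC² = 442 ≥ 325 + 17 = 342, the angle opposite BC is not acute, so the smallest enclosing circle has BC as diameter.
Centre = midpoint of BC = (-0.5, 0.5), r² = 442/4 = 110.5.
Diameter = 2r = 2√(110.5) ≈ 21.024.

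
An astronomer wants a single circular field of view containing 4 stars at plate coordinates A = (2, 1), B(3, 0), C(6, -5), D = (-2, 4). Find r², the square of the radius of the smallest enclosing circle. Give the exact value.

The minimum enclosing circle of a finite set is fixed by two of the points (as a diameter) or three (as a circumcircle).
The farthest pair is C–D with squared distance 145. The circle on this segment as diameter has centre (2, -0.5) and r² = 145/4 = 36.25.
Check A: distance² to centre = 2.25 ≤ 36.25, so it lies inside.
All remaining points lie in this disk, and no smaller disk contains both endpoints, so this is the minimum enclosing circle.

36.25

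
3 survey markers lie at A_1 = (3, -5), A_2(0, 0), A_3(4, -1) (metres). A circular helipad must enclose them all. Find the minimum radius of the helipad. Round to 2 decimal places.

2.92

Side lengths²: A_1A_2² = 34, A_1A_3² = 17, A_2A_3² = 17.
Since A_1A_2² = 34 ≥ 17 + 17 = 34, the angle opposite A_1A_2 is not acute, so the smallest enclosing circle has A_1A_2 as diameter.
Centre = midpoint of A_1A_2 = (1.5, -2.5), r² = 34/4 = 8.5.
r = √(8.5) ≈ 2.92.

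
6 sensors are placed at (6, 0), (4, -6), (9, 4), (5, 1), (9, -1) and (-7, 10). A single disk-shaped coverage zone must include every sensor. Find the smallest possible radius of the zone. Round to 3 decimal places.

The minimum enclosing circle is determined by three boundary points: (4, -6), (9, -1), (-7, 10).
Their circumcentre is (-1/54, 163/54) with r² = 142129/1458.
The farthest remaining point (9, 4) is at distance² 119989/1458 ≤ 142129/1458.
r = √(142129/1458) ≈ 9.873.

9.873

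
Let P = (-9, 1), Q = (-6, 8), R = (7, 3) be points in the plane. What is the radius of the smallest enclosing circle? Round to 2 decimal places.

8.06

Side lengths²: PQ² = 58, PR² = 260, QR² = 194.
Since PR² = 260 ≥ 194 + 58 = 252, the angle opposite PR is not acute, so the smallest enclosing circle has PR as diameter.
Centre = midpoint of PR = (-1, 2), r² = 260/4 = 65.
r = √65 ≈ 8.06.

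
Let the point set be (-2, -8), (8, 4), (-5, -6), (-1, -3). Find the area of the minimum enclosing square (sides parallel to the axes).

169

The bounding box has width 13 and height 12.
An axis-aligned square enclosing the set must have side ≥ max(width, height).
So the minimum side is max(13, 12) = 13.
Area = 13² = 169.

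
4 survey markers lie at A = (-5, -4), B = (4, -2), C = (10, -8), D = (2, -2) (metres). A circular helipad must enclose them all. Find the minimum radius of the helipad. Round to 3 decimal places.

By Welzl's lemma the MEC is supported by two points (diametrically opposite) or three points (on a circumcircle).
The farthest pair is A–C with squared distance 241. The circle on this segment as diameter has centre (2.5, -6) and r² = 241/4 = 60.25.
Check B: distance² to centre = 18.25 ≤ 60.25, so it lies inside.
All remaining points lie in this disk, and no smaller disk contains both endpoints, so this is the minimum enclosing circle.
r = √(60.25) ≈ 7.762.

7.762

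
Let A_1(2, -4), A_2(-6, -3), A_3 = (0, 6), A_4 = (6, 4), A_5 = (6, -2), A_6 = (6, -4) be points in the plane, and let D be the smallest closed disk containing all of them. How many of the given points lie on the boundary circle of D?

The minimum enclosing circle is determined by three boundary points: A_2, A_4, A_6.
Their circumcentre is (7/24, 0) with r² = 27985/576.
The farthest remaining point A_5 is at distance² 21073/576 ≤ 27985/576.
The points at distance exactly r from the centre are A_2, A_4, A_6 — 3 points.

3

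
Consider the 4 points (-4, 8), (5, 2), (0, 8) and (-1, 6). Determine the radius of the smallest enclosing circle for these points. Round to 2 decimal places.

5.41

The minimum enclosing circle of a finite set is fixed by two of the points (as a diameter) or three (as a circumcircle).
The farthest pair is (-4, 8)–(5, 2) with squared distance 117. The circle on this segment as diameter has centre (0.5, 5) and r² = 117/4 = 29.25.
Check (0, 8): distance² to centre = 9.25 ≤ 29.25, so it lies inside.
All remaining points lie in this disk, and no smaller disk contains both endpoints, so this is the minimum enclosing circle.
r = √(29.25) ≈ 5.41.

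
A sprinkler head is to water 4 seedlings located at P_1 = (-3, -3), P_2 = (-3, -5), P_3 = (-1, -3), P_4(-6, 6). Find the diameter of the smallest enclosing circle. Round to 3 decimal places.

By Welzl's lemma the MEC is supported by two points (diametrically opposite) or three points (on a circumcircle).
The farthest pair is P_2–P_4 with squared distance 130. The circle on this segment as diameter has centre (-4.5, 0.5) and r² = 130/4 = 32.5.
Check P_1: distance² to centre = 14.5 ≤ 32.5, so it lies inside.
All remaining points lie in this disk, and no smaller disk contains both endpoints, so this is the minimum enclosing circle.
Diameter = 2r = 2√(32.5) ≈ 11.402.

11.402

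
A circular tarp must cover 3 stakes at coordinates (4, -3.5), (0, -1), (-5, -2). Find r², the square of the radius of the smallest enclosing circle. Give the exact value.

20.8125

Call the three points A, B, C in the order given.
Side lengths²: AB² = 22.25, AC² = 83.25, BC² = 26.
Since AC² = 83.25 ≥ 26 + 22.25 = 48.25, the angle opposite AC is not acute, so the smallest enclosing circle has AC as diameter.
Centre = midpoint of AC = (-0.5, -2.75), r² = 83.25/4 = 20.8125.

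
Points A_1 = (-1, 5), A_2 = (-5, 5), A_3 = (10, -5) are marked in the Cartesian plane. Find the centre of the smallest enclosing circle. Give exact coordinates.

Side lengths²: A_1A_2² = 16, A_1A_3² = 221, A_2A_3² = 325.
Since A_2A_3² = 325 ≥ 221 + 16 = 237, the angle opposite A_2A_3 is not acute, so the smallest enclosing circle has A_2A_3 as diameter.
Centre = midpoint of A_2A_3 = (2.5, 0), r² = 325/4 = 81.25.
Centre = (2.5, 0).

(2.5, 0)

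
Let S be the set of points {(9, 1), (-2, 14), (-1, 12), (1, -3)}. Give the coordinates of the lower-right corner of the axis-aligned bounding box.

x-range [-2, 9], y-range [-3, 14].
The lower-right corner is (9, -3).

(9, -3)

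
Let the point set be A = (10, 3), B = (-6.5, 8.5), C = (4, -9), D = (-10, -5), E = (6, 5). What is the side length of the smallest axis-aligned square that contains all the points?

20

The bounding box has width 20 and height 17.5.
An axis-aligned square enclosing the set must have side ≥ max(width, height).
So the minimum side is max(20, 17.5) = 20.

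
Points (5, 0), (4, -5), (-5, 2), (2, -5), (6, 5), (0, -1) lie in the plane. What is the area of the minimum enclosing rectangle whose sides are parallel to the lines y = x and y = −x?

112

In coordinates u = x + y, v = x − y the rectangle is axis-aligned; the map (x,y)→(u,v) scales areas by 2.
u-values: 5, -1, -3, -3, 11, -1; range = 11 − (-3) = 14.
v-values: 5, 9, -7, 7, 1, 1; range = 9 − (-7) = 16.
Area = (14 × 16) / 2 = 112.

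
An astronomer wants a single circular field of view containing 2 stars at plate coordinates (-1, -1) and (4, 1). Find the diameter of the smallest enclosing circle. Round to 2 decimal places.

5.39

The smallest circle enclosing two points has them as diameter endpoints.
Centre = midpoint = (1.5, 0); r² = |(-1, -1)−(4, 1)|²/4 = 29/4 = 7.25.
Diameter = 2r = 2√(7.25) ≈ 5.39.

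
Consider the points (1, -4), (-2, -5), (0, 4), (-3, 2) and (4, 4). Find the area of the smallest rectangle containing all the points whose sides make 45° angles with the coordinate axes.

In coordinates u = x + y, v = x − y the rectangle is axis-aligned; the map (x,y)→(u,v) scales areas by 2.
u-values: -3, -7, 4, -1, 8; range = 8 − (-7) = 15.
v-values: 5, 3, -4, -5, 0; range = 5 − (-5) = 10.
Area = (15 × 10) / 2 = 75.

75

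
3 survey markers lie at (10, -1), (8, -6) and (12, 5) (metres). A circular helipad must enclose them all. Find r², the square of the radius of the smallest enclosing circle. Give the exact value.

Call the three points A, B, C in the order given.
Side lengths²: AB² = 29, AC² = 40, BC² = 137.
Since BC² = 137 ≥ 40 + 29 = 69, the angle opposite BC is not acute, so the smallest enclosing circle has BC as diameter.
Centre = midpoint of BC = (10, -0.5), r² = 137/4 = 34.25.

34.25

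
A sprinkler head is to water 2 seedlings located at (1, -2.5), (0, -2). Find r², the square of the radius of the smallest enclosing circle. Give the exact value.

0.3125

The smallest circle enclosing two points has them as diameter endpoints.
Centre = midpoint = (0.5, -2.25); r² = |(1, -2.5)−(0, -2)|²/4 = 1.25/4 = 0.3125.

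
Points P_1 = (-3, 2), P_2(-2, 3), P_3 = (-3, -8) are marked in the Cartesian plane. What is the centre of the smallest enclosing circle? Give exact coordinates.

(-2.5, -2.5)

Side lengths²: P_1P_2² = 2, P_1P_3² = 100, P_2P_3² = 122.
Since P_2P_3² = 122 ≥ 100 + 2 = 102, the angle opposite P_2P_3 is not acute, so the smallest enclosing circle has P_2P_3 as diameter.
Centre = midpoint of P_2P_3 = (-2.5, -2.5), r² = 122/4 = 30.5.
Centre = (-2.5, -2.5).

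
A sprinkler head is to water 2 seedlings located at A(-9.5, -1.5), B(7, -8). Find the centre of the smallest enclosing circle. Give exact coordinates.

The smallest circle enclosing two points has them as diameter endpoints.
Centre = midpoint = (-1.25, -4.75); r² = |AB|²/4 = 314.5/4 = 78.625.
Centre = (-1.25, -4.75).

(-1.25, -4.75)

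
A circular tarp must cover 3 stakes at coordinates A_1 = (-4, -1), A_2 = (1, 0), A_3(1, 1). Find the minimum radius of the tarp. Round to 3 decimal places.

Side lengths²: A_1A_2² = 26, A_1A_3² = 29, A_2A_3² = 1.
Since A_1A_3² = 29 ≥ 26 + 1 = 27, the angle opposite A_1A_3 is not acute, so the smallest enclosing circle has A_1A_3 as diameter.
Centre = midpoint of A_1A_3 = (-1.5, 0), r² = 29/4 = 7.25.
r = √(7.25) ≈ 2.693.

2.693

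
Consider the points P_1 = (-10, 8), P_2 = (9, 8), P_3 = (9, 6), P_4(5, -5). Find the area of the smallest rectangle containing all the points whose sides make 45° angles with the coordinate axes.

In coordinates u = x + y, v = x − y the rectangle is axis-aligned; the map (x,y)→(u,v) scales areas by 2.
u-values: -2, 17, 15, 0; range = 17 − (-2) = 19.
v-values: -18, 1, 3, 10; range = 10 − (-18) = 28.
Area = (19 × 28) / 2 = 266.

266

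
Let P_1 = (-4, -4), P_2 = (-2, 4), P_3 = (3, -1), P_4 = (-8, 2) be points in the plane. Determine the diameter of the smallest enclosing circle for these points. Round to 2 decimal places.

The minimum enclosing circle of a finite set is fixed by two of the points (as a diameter) or three (as a circumcircle).
The farthest pair is P_3–P_4 with squared distance 130. The circle on this segment as diameter has centre (-2.5, 0.5) and r² = 130/4 = 32.5.
Check P_1: distance² to centre = 22.5 ≤ 32.5, so it lies inside.
All remaining points lie in this disk, and no smaller disk contains both endpoints, so this is the minimum enclosing circle.
Diameter = 2r = 2√(32.5) ≈ 11.40.

11.40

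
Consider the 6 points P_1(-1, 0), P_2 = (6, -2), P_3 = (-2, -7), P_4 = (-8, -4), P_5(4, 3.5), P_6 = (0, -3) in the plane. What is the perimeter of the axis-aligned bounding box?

Width = max x − min x = 6 − (-8) = 14.
Height = max y − min y = 3.5 − (-7) = 10.5.
Perimeter = 2(14 + 10.5) = 49.

49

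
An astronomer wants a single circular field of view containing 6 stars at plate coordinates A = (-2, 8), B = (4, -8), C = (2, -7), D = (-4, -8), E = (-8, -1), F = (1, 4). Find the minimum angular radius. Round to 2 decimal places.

8.61

By Welzl's lemma the MEC is supported by two points (diametrically opposite) or three points (on a circumcircle).
The minimum enclosing circle is determined by three boundary points: A, B, D.
Their circumcentre is (0, -0.375) with r² = 74.140625.
The farthest remaining point E is at distance² 64.390625 ≤ 74.140625.
r = √(74.140625) ≈ 8.61.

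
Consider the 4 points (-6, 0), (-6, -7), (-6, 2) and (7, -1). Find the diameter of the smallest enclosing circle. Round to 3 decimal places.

A smallest enclosing disk is always determined by at most three of the input points on its boundary.
The minimum enclosing circle is determined by three boundary points: (-6, -7), (-6, 2), (7, -1).
Their circumcentre is (-5/26, -2.5) with r² = 18245/338.
The farthest remaining point (-6, 0) is at distance² 13513/338 ≤ 18245/338.
Diameter = 2r = 2√(18245/338) ≈ 14.694.

14.694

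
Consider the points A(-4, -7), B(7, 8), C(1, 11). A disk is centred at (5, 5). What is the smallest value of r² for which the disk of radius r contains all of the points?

225

The required radius is the distance from (5, 5) to the farthest point.
Squared distances: 225, 13, 52.
Maximum is 225, attained at A.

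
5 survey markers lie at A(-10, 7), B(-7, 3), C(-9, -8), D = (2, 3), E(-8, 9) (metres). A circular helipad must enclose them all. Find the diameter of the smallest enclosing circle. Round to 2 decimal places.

The minimum enclosing circle is determined by three boundary points: C, D, E.
Their circumcentre is (-6.375, 0.375) with r² = 77.03125.
The farthest remaining point A is at distance² 57.03125 ≤ 77.03125.
Diameter = 2r = 2√(77.03125) ≈ 17.55.

17.55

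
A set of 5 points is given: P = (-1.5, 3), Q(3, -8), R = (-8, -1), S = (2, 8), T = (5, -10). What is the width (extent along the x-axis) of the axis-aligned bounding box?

max x = 5, min x = -8, so width = 13.

13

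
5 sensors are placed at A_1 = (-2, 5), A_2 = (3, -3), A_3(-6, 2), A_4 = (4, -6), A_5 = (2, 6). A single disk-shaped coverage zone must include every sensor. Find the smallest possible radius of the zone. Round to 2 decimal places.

The minimum enclosing circle of a finite set is fixed by two of the points (as a diameter) or three (as a circumcircle).
The minimum enclosing circle is determined by three boundary points: A_3, A_4, A_5.
Their circumcentre is (3/13, -6/13) with r² = 7585/169.
The farthest remaining point A_1 is at distance² 5882/169 ≤ 7585/169.
r = √(7585/169) ≈ 6.70.

6.70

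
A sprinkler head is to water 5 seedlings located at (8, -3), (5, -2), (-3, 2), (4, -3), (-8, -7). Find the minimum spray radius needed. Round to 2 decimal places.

8.25

The farthest pair is (8, -3)–(-8, -7) with squared distance 272. The circle on this segment as diameter has centre (0, -5) and r² = 272/4 = 68.
Check (5, -2): distance² to centre = 34 ≤ 68, so it lies inside.
All remaining points lie in this disk, and no smaller disk contains both endpoints, so this is the minimum enclosing circle.
r = √68 ≈ 8.25.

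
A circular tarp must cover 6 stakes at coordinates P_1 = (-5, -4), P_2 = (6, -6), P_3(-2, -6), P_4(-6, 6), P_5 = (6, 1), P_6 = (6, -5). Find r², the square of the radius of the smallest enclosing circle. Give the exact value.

72

A smallest enclosing disk is always determined by at most three of the input points on its boundary.
The farthest pair is P_2–P_4 with squared distance 288. The circle on this segment as diameter has centre (0, 0) and r² = 288/4 = 72.
Check P_1: distance² to centre = 41 ≤ 72, so it lies inside.
All remaining points lie in this disk, and no smaller disk contains both endpoints, so this is the minimum enclosing circle.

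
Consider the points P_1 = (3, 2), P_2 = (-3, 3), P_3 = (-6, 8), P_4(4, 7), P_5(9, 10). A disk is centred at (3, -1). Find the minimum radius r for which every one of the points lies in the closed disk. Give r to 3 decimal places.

The required radius is the distance from (3, -1) to the farthest point.
Squared distances: 9, 52, 162, 65, 157.
Maximum is 162, attained at P_3.
r = √162 ≈ 12.728.

12.728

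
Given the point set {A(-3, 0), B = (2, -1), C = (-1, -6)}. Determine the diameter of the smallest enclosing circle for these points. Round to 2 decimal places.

Side lengths²: AB² = 26, AC² = 40, BC² = 34.
Since AC² = 40 < 34 + 26 = 60, the triangle is acute, so the smallest enclosing circle is the circumcircle.
Circumcentre = (-13/14, -37/14), r² = 1105/98.
Diameter = 2r = 2√(1105/98) ≈ 6.72.

6.72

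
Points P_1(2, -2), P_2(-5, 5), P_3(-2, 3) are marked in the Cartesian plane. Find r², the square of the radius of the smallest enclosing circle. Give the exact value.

Side lengths²: P_1P_2² = 98, P_1P_3² = 41, P_2P_3² = 13.
Since P_1P_2² = 98 ≥ 41 + 13 = 54, the angle opposite P_1P_2 is not acute, so the smallest enclosing circle has P_1P_2 as diameter.
Centre = midpoint of P_1P_2 = (-1.5, 1.5), r² = 98/4 = 24.5.

24.5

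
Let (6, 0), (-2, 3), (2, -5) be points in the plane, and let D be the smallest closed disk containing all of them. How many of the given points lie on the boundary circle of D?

3

Call the three points A, B, C in the order given.
Side lengths²: AB² = 73, AC² = 41, BC² = 80.
Since BC² = 80 < 73 + 41 = 114, the triangle is acute, so the smallest enclosing circle is the circumcircle.
Circumcentre = (17/13, -9/26), r² = 14965/676.
The points at distance exactly r from the centre are (6, 0), (-2, 3), (2, -5) — 3 points.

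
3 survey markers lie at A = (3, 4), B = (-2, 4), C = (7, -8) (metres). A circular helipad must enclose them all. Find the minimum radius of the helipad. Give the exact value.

Side lengths²: AB² = 25, AC² = 160, BC² = 225.
Since BC² = 225 ≥ 160 + 25 = 185, the angle opposite BC is not acute, so the smallest enclosing circle has BC as diameter.
Centre = midpoint of BC = (2.5, -2), r² = 225/4 = 56.25.
r = √(56.25) = 7.5.

7.5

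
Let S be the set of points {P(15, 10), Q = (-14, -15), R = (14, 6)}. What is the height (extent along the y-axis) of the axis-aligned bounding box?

25

max y = 10, min y = -15, so height = 25.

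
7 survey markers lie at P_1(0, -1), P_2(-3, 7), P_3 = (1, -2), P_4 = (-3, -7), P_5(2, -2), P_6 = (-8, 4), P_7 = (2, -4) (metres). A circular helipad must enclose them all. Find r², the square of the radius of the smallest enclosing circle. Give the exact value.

By Welzl's lemma the MEC is supported by two points (diametrically opposite) or three points (on a circumcircle).
The farthest pair is P_2–P_4 with squared distance 196. The circle on this segment as diameter has centre (-3, 0) and r² = 196/4 = 49.
Check P_1: distance² to centre = 10 ≤ 49, so it lies inside.
All remaining points lie in this disk, and no smaller disk contains both endpoints, so this is the minimum enclosing circle.

49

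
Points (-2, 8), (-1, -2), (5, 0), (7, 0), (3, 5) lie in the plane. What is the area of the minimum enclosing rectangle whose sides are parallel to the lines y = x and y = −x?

In coordinates u = x + y, v = x − y the rectangle is axis-aligned; the map (x,y)→(u,v) scales areas by 2.
u-values: 6, -3, 5, 7, 8; range = 8 − (-3) = 11.
v-values: -10, 1, 5, 7, -2; range = 7 − (-10) = 17.
Area = (11 × 17) / 2 = 93.5.

93.5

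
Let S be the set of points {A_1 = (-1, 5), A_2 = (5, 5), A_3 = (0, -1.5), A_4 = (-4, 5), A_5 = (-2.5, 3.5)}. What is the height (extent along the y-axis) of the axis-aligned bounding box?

6.5

max y = 5, min y = -1.5, so height = 6.5.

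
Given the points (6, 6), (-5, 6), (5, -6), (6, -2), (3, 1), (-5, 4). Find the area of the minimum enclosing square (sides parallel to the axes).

The bounding box has width 11 and height 12.
An axis-aligned square enclosing the set must have side ≥ max(width, height).
So the minimum side is max(11, 12) = 12.
Area = 12² = 144.

144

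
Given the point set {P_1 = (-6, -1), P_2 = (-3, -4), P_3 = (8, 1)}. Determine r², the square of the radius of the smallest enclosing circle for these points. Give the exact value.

50

Side lengths²: P_1P_2² = 18, P_1P_3² = 200, P_2P_3² = 146.
Since P_1P_3² = 200 ≥ 146 + 18 = 164, the angle opposite P_1P_3 is not acute, so the smallest enclosing circle has P_1P_3 as diameter.
Centre = midpoint of P_1P_3 = (1, 0), r² = 200/4 = 50.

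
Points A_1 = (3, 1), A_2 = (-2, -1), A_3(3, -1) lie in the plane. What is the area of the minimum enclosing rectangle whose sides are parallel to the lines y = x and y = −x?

17.5

In coordinates u = x + y, v = x − y the rectangle is axis-aligned; the map (x,y)→(u,v) scales areas by 2.
u-values: 4, -3, 2; range = 4 − (-3) = 7.
v-values: 2, -1, 4; range = 4 − (-1) = 5.
Area = (7 × 5) / 2 = 17.5.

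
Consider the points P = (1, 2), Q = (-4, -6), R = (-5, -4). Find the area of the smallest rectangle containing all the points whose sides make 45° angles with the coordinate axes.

In coordinates u = x + y, v = x − y the rectangle is axis-aligned; the map (x,y)→(u,v) scales areas by 2.
u-values: 3, -10, -9; range = 3 − (-10) = 13.
v-values: -1, 2, -1; range = 2 − (-1) = 3.
Area = (13 × 3) / 2 = 19.5.

19.5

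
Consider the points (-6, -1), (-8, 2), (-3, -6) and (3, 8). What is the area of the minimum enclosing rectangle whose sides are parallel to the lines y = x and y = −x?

130

In coordinates u = x + y, v = x − y the rectangle is axis-aligned; the map (x,y)→(u,v) scales areas by 2.
u-values: -7, -6, -9, 11; range = 11 − (-9) = 20.
v-values: -5, -10, 3, -5; range = 3 − (-10) = 13.
Area = (20 × 13) / 2 = 130.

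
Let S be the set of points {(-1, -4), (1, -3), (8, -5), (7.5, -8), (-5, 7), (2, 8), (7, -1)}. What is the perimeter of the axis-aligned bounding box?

Width = max x − min x = 8 − (-5) = 13.
Height = max y − min y = 8 − (-8) = 16.
Perimeter = 2(13 + 16) = 58.

58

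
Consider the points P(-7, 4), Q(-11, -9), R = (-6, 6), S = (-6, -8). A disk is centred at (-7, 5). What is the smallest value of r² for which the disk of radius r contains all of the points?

The required radius is the distance from (-7, 5) to the farthest point.
Squared distances: 1, 212, 2, 170.
Maximum is 212, attained at Q.

212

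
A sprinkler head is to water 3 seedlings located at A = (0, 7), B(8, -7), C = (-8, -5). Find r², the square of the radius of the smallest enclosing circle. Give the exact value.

Side lengths²: AB² = 260, AC² = 208, BC² = 260.
Since BC² = 260 < 260 + 208 = 468, the triangle is acute, so the smallest enclosing circle is the circumcircle.
Circumcentre = (0.5, -2), r² = 81.25.

81.25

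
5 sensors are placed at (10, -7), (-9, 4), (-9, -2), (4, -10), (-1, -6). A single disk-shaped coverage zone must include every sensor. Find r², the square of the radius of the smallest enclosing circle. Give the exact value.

The minimum enclosing circle of a finite set is fixed by two of the points (as a diameter) or three (as a circumcircle).
The farthest pair is (10, -7)–(-9, 4) with squared distance 482. The circle on this segment as diameter has centre (0.5, -1.5) and r² = 482/4 = 120.5.
Check (-9, -2): distance² to centre = 90.5 ≤ 120.5, so it lies inside.
All remaining points lie in this disk, and no smaller disk contains both endpoints, so this is the minimum enclosing circle.

120.5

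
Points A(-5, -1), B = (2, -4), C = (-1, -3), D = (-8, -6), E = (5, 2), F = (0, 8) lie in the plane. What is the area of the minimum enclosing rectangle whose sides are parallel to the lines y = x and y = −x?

In coordinates u = x + y, v = x − y the rectangle is axis-aligned; the map (x,y)→(u,v) scales areas by 2.
u-values: -6, -2, -4, -14, 7, 8; range = 8 − (-14) = 22.
v-values: -4, 6, 2, -2, 3, -8; range = 6 − (-8) = 14.
Area = (22 × 14) / 2 = 154.

154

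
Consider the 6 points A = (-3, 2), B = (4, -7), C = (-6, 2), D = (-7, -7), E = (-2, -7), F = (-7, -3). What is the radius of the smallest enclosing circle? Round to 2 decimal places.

6.77

By Welzl's lemma the MEC is supported by two points (diametrically opposite) or three points (on a circumcircle).
The minimum enclosing circle is determined by three boundary points: B, C, D.
Their circumcentre is (-1.5, -55/18) with r² = 7421/162.
The farthest remaining point F is at distance² 4901/162 ≤ 7421/162.
r = √(7421/162) ≈ 6.77.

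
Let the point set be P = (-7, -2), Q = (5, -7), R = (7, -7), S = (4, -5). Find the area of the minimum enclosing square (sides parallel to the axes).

The bounding box has width 14 and height 5.
An axis-aligned square enclosing the set must have side ≥ max(width, height).
So the minimum side is max(14, 5) = 14.
Area = 14² = 196.

196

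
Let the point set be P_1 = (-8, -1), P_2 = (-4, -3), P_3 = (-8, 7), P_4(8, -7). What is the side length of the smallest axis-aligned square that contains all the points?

16

The bounding box has width 16 and height 14.
An axis-aligned square enclosing the set must have side ≥ max(width, height).
So the minimum side is max(16, 14) = 16.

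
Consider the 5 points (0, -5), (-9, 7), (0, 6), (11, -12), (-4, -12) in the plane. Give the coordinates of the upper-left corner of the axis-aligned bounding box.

(-9, 7)

x-range [-9, 11], y-range [-12, 7].
The upper-left corner is (-9, 7).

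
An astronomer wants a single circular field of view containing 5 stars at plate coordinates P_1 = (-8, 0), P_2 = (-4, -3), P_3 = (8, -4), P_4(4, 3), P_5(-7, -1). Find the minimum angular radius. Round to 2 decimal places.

By Welzl's lemma the MEC is supported by two points (diametrically opposite) or three points (on a circumcircle).
The farthest pair is P_1–P_3 with squared distance 272. The circle on this segment as diameter has centre (0, -2) and r² = 272/4 = 68.
Check P_2: distance² to centre = 17 ≤ 68, so it lies inside.
All remaining points lie in this disk, and no smaller disk contains both endpoints, so this is the minimum enclosing circle.
r = √68 ≈ 8.25.

8.25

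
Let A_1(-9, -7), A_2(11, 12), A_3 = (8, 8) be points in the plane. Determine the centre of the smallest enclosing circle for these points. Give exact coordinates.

(1, 2.5)

Side lengths²: A_1A_2² = 761, A_1A_3² = 514, A_2A_3² = 25.
Since A_1A_2² = 761 ≥ 514 + 25 = 539, the angle opposite A_1A_2 is not acute, so the smallest enclosing circle has A_1A_2 as diameter.
Centre = midpoint of A_1A_2 = (1, 2.5), r² = 761/4 = 190.25.
Centre = (1, 2.5).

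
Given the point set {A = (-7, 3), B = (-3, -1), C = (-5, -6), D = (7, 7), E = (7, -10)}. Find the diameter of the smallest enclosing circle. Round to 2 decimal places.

The minimum enclosing circle of a finite set is fixed by two of the points (as a diameter) or three (as a circumcircle).
The minimum enclosing circle is determined by three boundary points: A, D, E.
Their circumcentre is (13/7, -1.5) with r² = 19345/196.
The farthest remaining point C is at distance² 13185/196 ≤ 19345/196.
Diameter = 2r = 2√(19345/196) ≈ 19.87.

19.87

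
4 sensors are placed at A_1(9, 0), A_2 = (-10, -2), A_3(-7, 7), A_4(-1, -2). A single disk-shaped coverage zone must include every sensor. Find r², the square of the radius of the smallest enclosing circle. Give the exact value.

22265/242

The minimum enclosing circle is determined by three boundary points: A_1, A_2, A_3.
Their circumcentre is (-13/22, -3/22) with r² = 22265/242.
The farthest remaining point A_4 is at distance² 881/242 ≤ 22265/242.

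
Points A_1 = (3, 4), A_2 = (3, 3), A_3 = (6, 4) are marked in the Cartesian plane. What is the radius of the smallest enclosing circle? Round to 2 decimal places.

Side lengths²: A_1A_2² = 1, A_1A_3² = 9, A_2A_3² = 10.
Since A_2A_3² = 10 ≥ 9 + 1 = 10, the angle opposite A_2A_3 is not acute, so the smallest enclosing circle has A_2A_3 as diameter.
Centre = midpoint of A_2A_3 = (4.5, 3.5), r² = 10/4 = 2.5.
r = √(2.5) ≈ 1.58.

1.58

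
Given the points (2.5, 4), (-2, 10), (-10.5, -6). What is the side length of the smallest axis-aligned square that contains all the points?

16

The bounding box has width 13 and height 16.
An axis-aligned square enclosing the set must have side ≥ max(width, height).
So the minimum side is max(13, 16) = 16.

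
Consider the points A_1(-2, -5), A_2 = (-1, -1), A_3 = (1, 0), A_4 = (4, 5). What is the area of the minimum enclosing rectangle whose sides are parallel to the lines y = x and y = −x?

In coordinates u = x + y, v = x − y the rectangle is axis-aligned; the map (x,y)→(u,v) scales areas by 2.
u-values: -7, -2, 1, 9; range = 9 − (-7) = 16.
v-values: 3, 0, 1, -1; range = 3 − (-1) = 4.
Area = (16 × 4) / 2 = 32.

32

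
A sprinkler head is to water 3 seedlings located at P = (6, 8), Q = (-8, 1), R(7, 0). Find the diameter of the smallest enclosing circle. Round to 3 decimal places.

15.942

Side lengths²: PQ² = 245, PR² = 65, QR² = 226.
Since PQ² = 245 < 226 + 65 = 291, the triangle is acute, so the smallest enclosing circle is the circumcircle.
Circumcentre = (-11/34, 107/34), r² = 36725/578.
Diameter = 2r = 2√(36725/578) ≈ 15.942.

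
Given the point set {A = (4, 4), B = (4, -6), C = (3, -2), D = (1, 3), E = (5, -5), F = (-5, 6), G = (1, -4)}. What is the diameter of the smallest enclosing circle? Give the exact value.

The farthest pair is B–F with squared distance 225. The circle on this segment as diameter has centre (-0.5, 0) and r² = 225/4 = 56.25.
Check A: distance² to centre = 36.25 ≤ 56.25, so it lies inside.
All remaining points lie in this disk, and no smaller disk contains both endpoints, so this is the minimum enclosing circle.
Diameter = 2r = 2√(56.25) = 15.

15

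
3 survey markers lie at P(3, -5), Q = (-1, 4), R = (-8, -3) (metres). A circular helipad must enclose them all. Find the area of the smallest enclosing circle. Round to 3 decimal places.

Side lengths²: PQ² = 97, PR² = 125, QR² = 98.
Since PR² = 125 < 98 + 97 = 195, the triangle is acute, so the smallest enclosing circle is the circumcircle.
Circumcentre = (-55/26, -49/26), r² = 12125/338.
Area = π·r² = π·12125/338 ≈ 112.698.

112.698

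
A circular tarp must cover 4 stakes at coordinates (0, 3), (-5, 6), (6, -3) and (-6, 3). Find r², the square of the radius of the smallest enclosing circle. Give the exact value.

50.5

The farthest pair is (-5, 6)–(6, -3) with squared distance 202. The circle on this segment as diameter has centre (0.5, 1.5) and r² = 202/4 = 50.5.
Check (0, 3): distance² to centre = 2.5 ≤ 50.5, so it lies inside.
All remaining points lie in this disk, and no smaller disk contains both endpoints, so this is the minimum enclosing circle.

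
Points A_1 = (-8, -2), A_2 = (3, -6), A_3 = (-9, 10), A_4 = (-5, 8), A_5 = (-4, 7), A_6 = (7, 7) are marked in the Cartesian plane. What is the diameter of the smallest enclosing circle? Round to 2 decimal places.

20.13

By Welzl's lemma the MEC is supported by two points (diametrically opposite) or three points (on a circumcircle).
The minimum enclosing circle is determined by three boundary points: A_2, A_3, A_6.
Their circumcentre is (-23/11, 59/22) with r² = 49025/484.
The farthest remaining point A_1 is at distance² 27509/484 ≤ 49025/484.
Diameter = 2r = 2√(49025/484) ≈ 20.13.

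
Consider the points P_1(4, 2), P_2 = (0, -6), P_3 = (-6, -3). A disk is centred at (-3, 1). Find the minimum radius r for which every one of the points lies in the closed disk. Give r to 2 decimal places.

7.62

The required radius is the distance from (-3, 1) to the farthest point.
Squared distances: 50, 58, 25.
Maximum is 58, attained at P_2.
r = √58 ≈ 7.62.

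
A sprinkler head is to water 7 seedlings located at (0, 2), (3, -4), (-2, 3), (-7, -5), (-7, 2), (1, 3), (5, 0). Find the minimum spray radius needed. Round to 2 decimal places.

A smallest enclosing disk is always determined by at most three of the input points on its boundary.
The minimum enclosing circle is determined by three boundary points: (-7, -5), (-7, 2), (5, 0).
Their circumcentre is (-17/12, -1.5) with r² = 6253/144.
The farthest remaining point (1, 3) is at distance² 3757/144 ≤ 6253/144.
r = √(6253/144) ≈ 6.59.

6.59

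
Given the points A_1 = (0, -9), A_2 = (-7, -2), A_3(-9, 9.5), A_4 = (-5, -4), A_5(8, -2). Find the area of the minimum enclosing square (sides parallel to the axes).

The bounding box has width 17 and height 18.5.
An axis-aligned square enclosing the set must have side ≥ max(width, height).
So the minimum side is max(17, 18.5) = 18.5.
Area = 18.5² = 342.25.

342.25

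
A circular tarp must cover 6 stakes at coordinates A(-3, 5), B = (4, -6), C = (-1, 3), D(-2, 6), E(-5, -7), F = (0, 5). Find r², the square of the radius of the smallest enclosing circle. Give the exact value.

18245/361

The minimum enclosing circle is determined by three boundary points: B, D, E.
Their circumcentre is (-21/19, -20/19) with r² = 18245/361.
The farthest remaining point A is at distance² 14521/361 ≤ 18245/361.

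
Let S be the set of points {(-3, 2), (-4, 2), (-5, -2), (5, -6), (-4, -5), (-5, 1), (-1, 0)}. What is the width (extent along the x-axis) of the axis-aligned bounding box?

max x = 5, min x = -5, so width = 10.

10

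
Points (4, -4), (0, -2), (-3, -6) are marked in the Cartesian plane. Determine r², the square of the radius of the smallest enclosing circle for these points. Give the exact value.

Call the three points A, B, C in the order given.
Side lengths²: AB² = 20, AC² = 53, BC² = 25.
Since AC² = 53 ≥ 25 + 20 = 45, the angle opposite AC is not acute, so the smallest enclosing circle has AC as diameter.
Centre = midpoint of AC = (0.5, -5), r² = 53/4 = 13.25.

13.25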